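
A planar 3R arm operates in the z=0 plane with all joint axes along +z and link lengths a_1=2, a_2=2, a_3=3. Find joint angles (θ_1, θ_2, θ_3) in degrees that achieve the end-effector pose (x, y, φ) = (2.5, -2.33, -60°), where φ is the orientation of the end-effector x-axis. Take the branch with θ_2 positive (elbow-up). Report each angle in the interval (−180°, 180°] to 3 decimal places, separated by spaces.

wrist centre = target − a_3·(cos φ, sin φ) = (1.0000, 0.2681)
cos θ_2 = (1.0719−2²−2²)/(2·2·2) = -0.8660; θ_2 = 149.9990° (elbow-up)
β = atan2(0.2681,1.0000) = 15.0068°; ψ = atan2(1.0000,0.2680) = 74.9995°
θ_1 = β − ψ = -59.9927°
θ_3 = φ − θ_1 − θ_2 = -150.0063° (wrapped to (-180°,180°])

-59.993 149.999 -150.006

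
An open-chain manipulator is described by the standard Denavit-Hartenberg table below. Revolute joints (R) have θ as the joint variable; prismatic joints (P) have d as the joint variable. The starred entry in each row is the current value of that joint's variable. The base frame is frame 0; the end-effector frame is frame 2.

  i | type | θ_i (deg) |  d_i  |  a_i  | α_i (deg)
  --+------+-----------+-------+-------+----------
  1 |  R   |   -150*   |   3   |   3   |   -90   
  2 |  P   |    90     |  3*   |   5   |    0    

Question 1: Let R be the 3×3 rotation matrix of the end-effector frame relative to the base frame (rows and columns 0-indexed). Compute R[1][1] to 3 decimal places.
End-effector y-axis (col 1 of R) = (0.8660,0.5000,-0.0000)
R[1][1] = 0.5000

0.500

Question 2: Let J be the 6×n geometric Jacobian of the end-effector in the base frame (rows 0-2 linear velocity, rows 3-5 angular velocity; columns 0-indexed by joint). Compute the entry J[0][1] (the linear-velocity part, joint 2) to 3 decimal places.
prismatic axis z_1 = (0.5000,-0.8660,0.0000)
J_v[:, 1] = z_1; J_ω[:, 1] = (0,0,0)
entry J[0][1] = 0.5000

0.500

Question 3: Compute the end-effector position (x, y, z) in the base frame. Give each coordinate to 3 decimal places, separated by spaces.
after link 1: o_1 = (-2.5981, -1.5000, 3.0000)
after link 2: o_2 = (-1.0981, -4.0981, -2.0000)

-1.098 -4.098 -2.000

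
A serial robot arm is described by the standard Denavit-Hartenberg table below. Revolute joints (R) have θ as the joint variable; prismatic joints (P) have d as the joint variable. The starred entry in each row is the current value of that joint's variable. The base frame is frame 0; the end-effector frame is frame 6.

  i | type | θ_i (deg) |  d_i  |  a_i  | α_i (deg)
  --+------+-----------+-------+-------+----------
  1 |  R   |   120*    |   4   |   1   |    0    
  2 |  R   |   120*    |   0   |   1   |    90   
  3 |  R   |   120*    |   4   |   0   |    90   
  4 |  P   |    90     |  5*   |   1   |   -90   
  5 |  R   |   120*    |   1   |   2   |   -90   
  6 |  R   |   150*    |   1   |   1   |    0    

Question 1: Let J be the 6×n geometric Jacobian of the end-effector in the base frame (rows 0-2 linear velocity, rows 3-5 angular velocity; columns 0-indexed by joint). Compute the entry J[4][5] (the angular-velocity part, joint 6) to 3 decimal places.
axis z_5 = (0.5335,-0.8080,0.2500); lever o_n−o_5 = (-0.0413,-0.9375,1.0580)
cross product → J_v[:, 5] = (-0.6205,-0.5748,-0.5335)
J_ω[:, 5] = z_5
entry J[4][5] = -0.8080

-0.808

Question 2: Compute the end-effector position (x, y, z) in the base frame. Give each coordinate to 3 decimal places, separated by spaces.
-6.170 -1.821 5.826

after link 1: o_1 = (-0.5000, 0.8660, 4.0000)
after link 2: o_2 = (-1.0000, 0.0000, 4.0000)
after link 3: o_3 = (-4.4641, 2.0000, 4.0000)
after link 4: o_4 = (-7.4952, -1.2500, 6.5000)
after link 5: o_5 = (-6.1292, -0.8840, 4.7679)
after link 6: o_6 = (-6.1704, -1.8215, 5.8260)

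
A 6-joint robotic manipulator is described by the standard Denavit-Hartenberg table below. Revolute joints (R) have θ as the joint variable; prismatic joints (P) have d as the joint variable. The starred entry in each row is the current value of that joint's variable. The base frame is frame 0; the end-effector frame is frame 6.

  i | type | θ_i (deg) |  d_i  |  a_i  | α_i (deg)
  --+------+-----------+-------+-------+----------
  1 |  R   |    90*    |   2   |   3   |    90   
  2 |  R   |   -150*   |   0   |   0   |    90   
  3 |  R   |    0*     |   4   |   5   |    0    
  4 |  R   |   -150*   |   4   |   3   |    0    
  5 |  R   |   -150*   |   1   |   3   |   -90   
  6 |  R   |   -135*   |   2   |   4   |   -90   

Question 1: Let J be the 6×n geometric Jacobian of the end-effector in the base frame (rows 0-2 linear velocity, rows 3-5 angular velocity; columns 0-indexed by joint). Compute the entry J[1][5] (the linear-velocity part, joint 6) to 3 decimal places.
axis z_5 = (0.5000,0.7500,0.4330); lever o_n−o_5 = (-1.4495,1.3105,4.0226)
cross product → J_v[:, 5] = (2.4495,-2.6390,1.7424)
J_ω[:, 5] = z_5
entry J[1][5] = -2.6390

-2.639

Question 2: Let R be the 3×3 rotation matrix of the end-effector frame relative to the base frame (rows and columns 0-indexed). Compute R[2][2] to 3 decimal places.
0.436

End-effector z-axis (col 2 of R) = (0.6124,-0.6597,0.4356)
R[2][2] = 0.4356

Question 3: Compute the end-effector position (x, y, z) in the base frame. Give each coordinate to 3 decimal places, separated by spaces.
-0.351 -3.569 11.866

after link 1: o_1 = (0.0000, 3.0000, 2.0000)
after link 2: o_2 = (0.0000, 3.0000, 2.0000)
after link 3: o_3 = (-0.0000, -3.3301, 2.9641)
after link 4: o_4 = (-1.5000, -3.0801, 7.7272)
after link 5: o_5 = (1.0981, -4.8792, 7.8433)
after link 6: o_6 = (-0.3514, -3.5686, 11.8659)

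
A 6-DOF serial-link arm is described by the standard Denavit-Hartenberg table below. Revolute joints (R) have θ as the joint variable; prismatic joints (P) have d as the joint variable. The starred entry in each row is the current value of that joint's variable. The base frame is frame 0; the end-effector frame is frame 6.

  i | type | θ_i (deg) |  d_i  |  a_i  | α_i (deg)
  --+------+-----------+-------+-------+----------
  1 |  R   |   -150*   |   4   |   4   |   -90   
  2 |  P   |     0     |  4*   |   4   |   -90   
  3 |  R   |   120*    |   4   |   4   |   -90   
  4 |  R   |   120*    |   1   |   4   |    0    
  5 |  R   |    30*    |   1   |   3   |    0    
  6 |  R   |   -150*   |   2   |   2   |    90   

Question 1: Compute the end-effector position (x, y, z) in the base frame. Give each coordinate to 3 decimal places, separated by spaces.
-0.928 -6.062 4.964

after link 1: o_1 = (-3.4641, -2.0000, 4.0000)
after link 2: o_2 = (-4.9282, -7.4641, 4.0000)
after link 3: o_3 = (-4.9282, -3.4641, -0.0000)
after link 4: o_4 = (-3.9282, -5.4641, 3.4641)
after link 5: o_5 = (-2.9282, -8.0622, 4.9641)
after link 6: o_6 = (-0.9282, -6.0622, 4.9641)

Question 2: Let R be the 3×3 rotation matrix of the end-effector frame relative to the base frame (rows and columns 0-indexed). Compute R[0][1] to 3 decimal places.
End-effector y-axis (col 1 of R) = (1.0000,0.0000,0.0000)
R[0][1] = 1.0000

1.000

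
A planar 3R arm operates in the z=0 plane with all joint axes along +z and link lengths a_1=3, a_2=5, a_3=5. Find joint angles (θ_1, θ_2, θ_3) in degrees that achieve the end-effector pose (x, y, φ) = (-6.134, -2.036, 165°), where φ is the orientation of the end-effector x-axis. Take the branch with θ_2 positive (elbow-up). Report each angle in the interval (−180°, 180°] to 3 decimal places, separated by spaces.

150.009 134.989 -119.998

wrist centre = target − a_3·(cos φ, sin φ) = (-1.3044, -3.3301)
cos θ_2 = (12.7909−3²−5²)/(2·3·5) = -0.7070; θ_2 = 134.9889° (elbow-up)
β = atan2(-3.3301,-1.3044) = -111.3899°; ψ = atan2(3.5362,-0.5348) = 98.6007°
θ_1 = β − ψ = -209.9906°
θ_3 = φ − θ_1 − θ_2 = -119.9983° (wrapped to (-180°,180°])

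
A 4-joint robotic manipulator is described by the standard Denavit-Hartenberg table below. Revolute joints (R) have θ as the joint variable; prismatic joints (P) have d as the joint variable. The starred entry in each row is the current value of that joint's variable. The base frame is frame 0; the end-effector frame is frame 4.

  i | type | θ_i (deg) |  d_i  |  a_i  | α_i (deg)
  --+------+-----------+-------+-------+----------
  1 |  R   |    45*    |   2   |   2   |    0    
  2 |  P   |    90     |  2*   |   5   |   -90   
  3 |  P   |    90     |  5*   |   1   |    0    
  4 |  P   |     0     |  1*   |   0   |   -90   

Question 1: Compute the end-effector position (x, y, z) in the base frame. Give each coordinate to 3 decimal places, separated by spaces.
after link 1: o_1 = (1.4142, 1.4142, 2.0000)
after link 2: o_2 = (-2.1213, 4.9497, 4.0000)
after link 3: o_3 = (-5.6569, 1.4142, 3.0000)
after link 4: o_4 = (-6.3640, 0.7071, 3.0000)

-6.364 0.707 3.000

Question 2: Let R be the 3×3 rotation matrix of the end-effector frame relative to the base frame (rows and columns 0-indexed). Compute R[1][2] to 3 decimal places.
-0.707

End-effector z-axis (col 2 of R) = (0.7071,-0.7071,-0.0000)
R[1][2] = -0.7071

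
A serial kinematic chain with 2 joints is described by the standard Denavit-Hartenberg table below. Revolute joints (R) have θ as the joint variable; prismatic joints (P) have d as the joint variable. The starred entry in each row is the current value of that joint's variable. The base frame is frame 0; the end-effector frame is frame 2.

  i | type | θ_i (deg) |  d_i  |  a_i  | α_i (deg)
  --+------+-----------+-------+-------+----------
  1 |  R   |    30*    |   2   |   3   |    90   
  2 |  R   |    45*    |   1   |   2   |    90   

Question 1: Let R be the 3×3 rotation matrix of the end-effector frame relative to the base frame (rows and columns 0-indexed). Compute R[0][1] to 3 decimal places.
0.500

End-effector y-axis (col 1 of R) = (0.5000,-0.8660,0.0000)
R[0][1] = 0.5000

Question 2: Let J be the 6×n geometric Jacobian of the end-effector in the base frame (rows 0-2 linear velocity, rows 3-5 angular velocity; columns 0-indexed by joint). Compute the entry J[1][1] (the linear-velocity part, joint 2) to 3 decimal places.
axis z_1 = (0.5000,-0.8660,0.0000); lever o_n−o_1 = (1.7247,-0.1589,1.4142)
cross product → J_v[:, 1] = (-1.2247,-0.7071,1.4142)
J_ω[:, 1] = z_1
entry J[1][1] = -0.7071

-0.707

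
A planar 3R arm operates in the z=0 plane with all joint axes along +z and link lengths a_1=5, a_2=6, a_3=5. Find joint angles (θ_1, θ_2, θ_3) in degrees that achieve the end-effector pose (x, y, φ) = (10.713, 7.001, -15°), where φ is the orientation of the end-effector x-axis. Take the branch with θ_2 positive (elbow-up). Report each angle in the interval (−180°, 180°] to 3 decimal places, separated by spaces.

29.994 45.005 -89.999

wrist centre = target − a_3·(cos φ, sin φ) = (5.8834, 8.2951)
cos θ_2 = (103.4227−5²−6²)/(2·5·6) = 0.7070; θ_2 = 45.0051° (elbow-up)
β = atan2(8.2951,5.8834) = 54.6535°; ψ = atan2(4.2430,9.2423) = 24.6593°
θ_1 = β − ψ = 29.9942°
θ_3 = φ − θ_1 − θ_2 = -89.9992° (wrapped to (-180°,180°])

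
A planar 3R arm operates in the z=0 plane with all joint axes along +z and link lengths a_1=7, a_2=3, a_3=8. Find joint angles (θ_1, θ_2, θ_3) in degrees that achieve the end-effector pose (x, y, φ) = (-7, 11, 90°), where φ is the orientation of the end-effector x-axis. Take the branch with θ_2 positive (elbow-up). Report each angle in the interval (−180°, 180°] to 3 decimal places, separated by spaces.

wrist centre = target − a_3·(cos φ, sin φ) = (-7.0000, 3.0000)
cos θ_2 = (58.0000−7²−3²)/(2·7·3) = 0.0000; θ_2 = 90.0000° (elbow-up)
β = atan2(3.0000,-7.0000) = 156.8014°; ψ = atan2(3.0000,7.0000) = 23.1986°
θ_1 = β − ψ = 133.6028°
θ_3 = φ − θ_1 − θ_2 = -133.6028° (wrapped to (-180°,180°])

133.603 90.000 -133.603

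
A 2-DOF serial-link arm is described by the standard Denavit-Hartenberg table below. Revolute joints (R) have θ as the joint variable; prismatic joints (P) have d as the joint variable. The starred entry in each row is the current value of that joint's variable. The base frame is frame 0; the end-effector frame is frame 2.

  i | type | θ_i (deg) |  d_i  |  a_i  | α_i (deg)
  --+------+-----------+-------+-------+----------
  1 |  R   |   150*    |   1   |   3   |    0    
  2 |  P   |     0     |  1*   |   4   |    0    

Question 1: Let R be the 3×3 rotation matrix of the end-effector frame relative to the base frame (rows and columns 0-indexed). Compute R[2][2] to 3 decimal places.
End-effector z-axis (col 2 of R) = (0.0000,0.0000,1.0000)
R[2][2] = 1.0000

1.000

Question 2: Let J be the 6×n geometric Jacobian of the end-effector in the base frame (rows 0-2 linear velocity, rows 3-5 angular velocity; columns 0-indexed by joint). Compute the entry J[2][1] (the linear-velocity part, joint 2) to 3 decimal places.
1.000

prismatic axis z_1 = (0.0000,0.0000,1.0000)
J_v[:, 1] = z_1; J_ω[:, 1] = (0,0,0)
entry J[2][1] = 1.0000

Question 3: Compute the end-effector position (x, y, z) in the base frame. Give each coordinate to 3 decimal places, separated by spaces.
after link 1: o_1 = (-2.5981, 1.5000, 1.0000)
after link 2: o_2 = (-6.0622, 3.5000, 2.0000)

-6.062 3.500 2.000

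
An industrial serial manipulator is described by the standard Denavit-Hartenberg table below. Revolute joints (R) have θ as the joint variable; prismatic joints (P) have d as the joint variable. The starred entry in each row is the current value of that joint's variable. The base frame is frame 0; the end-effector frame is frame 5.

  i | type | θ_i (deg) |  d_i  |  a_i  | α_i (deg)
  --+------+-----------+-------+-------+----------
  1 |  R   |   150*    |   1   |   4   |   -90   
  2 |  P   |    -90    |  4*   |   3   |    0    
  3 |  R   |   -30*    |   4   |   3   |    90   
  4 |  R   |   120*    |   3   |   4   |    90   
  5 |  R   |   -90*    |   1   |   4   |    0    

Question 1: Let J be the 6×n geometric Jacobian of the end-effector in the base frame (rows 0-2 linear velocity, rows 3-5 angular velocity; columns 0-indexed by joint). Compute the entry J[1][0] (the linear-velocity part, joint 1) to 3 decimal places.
-9.388

axis z_0 = ẑ; lever o_n−o_0 = (-9.3881,-8.3947,6.1160)
cross product → J_v[:, 0] = (8.3947,-9.3881,0.0000)
J_ω[:, 0] = z_0
entry J[1][0] = -9.3881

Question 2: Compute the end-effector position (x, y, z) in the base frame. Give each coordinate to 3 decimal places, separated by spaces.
after link 1: o_1 = (-3.4641, 2.0000, 1.0000)
after link 2: o_2 = (-5.4641, -1.4641, 4.0000)
after link 3: o_3 = (-6.1651, -5.6782, 6.5981)
after link 4: o_4 = (-6.5131, -9.4772, 3.3660)
after link 5: o_5 = (-9.3881, -8.3947, 6.1160)

-9.388 -8.395 6.116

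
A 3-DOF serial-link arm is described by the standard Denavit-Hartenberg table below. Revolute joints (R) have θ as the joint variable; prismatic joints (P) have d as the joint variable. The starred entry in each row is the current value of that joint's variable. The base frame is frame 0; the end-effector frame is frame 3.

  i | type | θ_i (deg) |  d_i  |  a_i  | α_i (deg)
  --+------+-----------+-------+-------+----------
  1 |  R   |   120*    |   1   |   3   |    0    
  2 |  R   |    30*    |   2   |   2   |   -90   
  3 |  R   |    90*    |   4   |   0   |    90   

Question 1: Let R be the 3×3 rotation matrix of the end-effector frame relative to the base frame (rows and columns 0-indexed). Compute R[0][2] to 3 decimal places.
End-effector z-axis (col 2 of R) = (-0.8660,0.5000,0.0000)
R[0][2] = -0.8660

-0.866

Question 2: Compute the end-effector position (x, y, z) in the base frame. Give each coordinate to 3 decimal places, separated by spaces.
after link 1: o_1 = (-1.5000, 2.5981, 1.0000)
after link 2: o_2 = (-3.2321, 3.5981, 3.0000)
after link 3: o_3 = (-5.2321, 0.1340, 3.0000)

-5.232 0.134 3.000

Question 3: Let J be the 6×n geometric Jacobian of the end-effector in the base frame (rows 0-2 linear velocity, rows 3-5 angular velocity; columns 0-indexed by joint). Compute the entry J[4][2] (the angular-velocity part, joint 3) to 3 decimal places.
-0.866

axis z_2 = (-0.5000,-0.8660,0.0000); lever o_n−o_2 = (-2.0000,-3.4641,0.0000)
cross product → J_v[:, 2] = (-0.0000,0.0000,0.0000)
J_ω[:, 2] = z_2
entry J[4][2] = -0.8660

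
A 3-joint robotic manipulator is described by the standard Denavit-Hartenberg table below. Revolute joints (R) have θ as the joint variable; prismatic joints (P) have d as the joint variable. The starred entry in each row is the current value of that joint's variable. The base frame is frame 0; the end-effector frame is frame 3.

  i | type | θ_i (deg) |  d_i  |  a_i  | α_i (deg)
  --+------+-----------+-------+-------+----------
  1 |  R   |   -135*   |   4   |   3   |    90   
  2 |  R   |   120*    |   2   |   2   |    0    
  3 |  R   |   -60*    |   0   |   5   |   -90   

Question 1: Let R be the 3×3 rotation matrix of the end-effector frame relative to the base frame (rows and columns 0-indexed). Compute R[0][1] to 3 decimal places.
End-effector y-axis (col 1 of R) = (0.7071,-0.7071,-0.0000)
R[0][1] = 0.7071

0.707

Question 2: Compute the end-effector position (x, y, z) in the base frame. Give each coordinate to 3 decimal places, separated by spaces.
-4.596 -1.768 10.062

after link 1: o_1 = (-2.1213, -2.1213, 4.0000)
after link 2: o_2 = (-2.8284, -0.0000, 5.7321)
after link 3: o_3 = (-4.5962, -1.7678, 10.0622)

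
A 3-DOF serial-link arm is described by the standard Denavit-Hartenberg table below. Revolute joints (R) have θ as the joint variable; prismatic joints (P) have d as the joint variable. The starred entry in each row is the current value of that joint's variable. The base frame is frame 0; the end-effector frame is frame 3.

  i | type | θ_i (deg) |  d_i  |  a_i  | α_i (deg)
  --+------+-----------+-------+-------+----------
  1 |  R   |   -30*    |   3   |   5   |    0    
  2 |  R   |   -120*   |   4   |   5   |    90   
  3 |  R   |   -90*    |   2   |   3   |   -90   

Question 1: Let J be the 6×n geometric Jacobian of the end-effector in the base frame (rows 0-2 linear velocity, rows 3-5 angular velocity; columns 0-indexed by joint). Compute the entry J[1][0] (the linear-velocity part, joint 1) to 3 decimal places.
axis z_0 = ẑ; lever o_n−o_0 = (-1.0000,-3.2679,4.0000)
cross product → J_v[:, 0] = (3.2679,-1.0000,0.0000)
J_ω[:, 0] = z_0
entry J[1][0] = -1.0000

-1.000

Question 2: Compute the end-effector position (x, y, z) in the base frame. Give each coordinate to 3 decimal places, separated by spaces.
after link 1: o_1 = (4.3301, -2.5000, 3.0000)
after link 2: o_2 = (0.0000, -5.0000, 7.0000)
after link 3: o_3 = (-1.0000, -3.2679, 4.0000)

-1.000 -3.268 4.000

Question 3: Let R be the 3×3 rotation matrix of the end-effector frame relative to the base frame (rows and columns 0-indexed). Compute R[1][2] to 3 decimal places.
-0.500

End-effector z-axis (col 2 of R) = (-0.8660,-0.5000,0.0000)
R[1][2] = -0.5000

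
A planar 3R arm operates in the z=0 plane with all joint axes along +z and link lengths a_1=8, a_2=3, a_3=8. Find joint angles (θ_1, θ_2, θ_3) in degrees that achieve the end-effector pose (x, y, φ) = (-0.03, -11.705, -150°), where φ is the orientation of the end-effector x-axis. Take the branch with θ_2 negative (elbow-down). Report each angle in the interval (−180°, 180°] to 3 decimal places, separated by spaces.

-36.330 -44.981 -68.689

wrist centre = target − a_3·(cos φ, sin φ) = (6.8982, -7.7050)
cos θ_2 = (106.9522−8²−3²)/(2·8·3) = 0.7073; θ_2 = -44.9812° (elbow-down)
β = atan2(-7.7050,6.8982) = -48.1623°; ψ = atan2(-2.1206,10.1220) = -11.8327°
θ_1 = β − ψ = -36.3296°
θ_3 = φ − θ_1 − θ_2 = -68.6892° (wrapped to (-180°,180°])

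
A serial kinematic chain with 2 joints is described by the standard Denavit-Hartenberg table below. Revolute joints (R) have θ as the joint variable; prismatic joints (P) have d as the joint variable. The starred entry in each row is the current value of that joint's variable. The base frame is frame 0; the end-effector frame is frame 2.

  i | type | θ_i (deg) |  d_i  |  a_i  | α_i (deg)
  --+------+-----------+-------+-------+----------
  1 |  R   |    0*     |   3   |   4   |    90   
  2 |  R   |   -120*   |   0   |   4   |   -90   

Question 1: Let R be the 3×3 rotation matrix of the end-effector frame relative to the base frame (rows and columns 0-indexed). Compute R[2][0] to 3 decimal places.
End-effector x-axis (col 0 of R) = (-0.5000,-0.0000,-0.8660)
R[2][0] = -0.8660

-0.866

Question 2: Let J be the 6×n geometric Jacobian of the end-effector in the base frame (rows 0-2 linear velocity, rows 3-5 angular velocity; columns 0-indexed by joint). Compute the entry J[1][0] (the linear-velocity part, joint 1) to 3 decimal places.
2.000

axis z_0 = ẑ; lever o_n−o_0 = (2.0000,-0.0000,-0.4641)
cross product → J_v[:, 0] = (0.0000,2.0000,-0.0000)
J_ω[:, 0] = z_0
entry J[1][0] = 2.0000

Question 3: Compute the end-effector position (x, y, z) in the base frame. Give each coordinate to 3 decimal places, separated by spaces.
2.000 -0.000 -0.464

after link 1: o_1 = (4.0000, 0.0000, 3.0000)
after link 2: o_2 = (2.0000, -0.0000, -0.4641)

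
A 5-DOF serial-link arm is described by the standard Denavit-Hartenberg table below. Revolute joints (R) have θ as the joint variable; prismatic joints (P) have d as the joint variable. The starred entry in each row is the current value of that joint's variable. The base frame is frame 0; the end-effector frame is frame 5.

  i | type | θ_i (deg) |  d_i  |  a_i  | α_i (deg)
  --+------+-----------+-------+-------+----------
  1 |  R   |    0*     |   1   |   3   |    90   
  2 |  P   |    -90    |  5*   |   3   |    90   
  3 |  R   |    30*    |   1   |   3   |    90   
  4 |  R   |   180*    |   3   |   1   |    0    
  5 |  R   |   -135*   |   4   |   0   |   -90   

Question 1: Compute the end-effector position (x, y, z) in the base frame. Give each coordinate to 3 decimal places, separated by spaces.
2.000 0.062 -7.232

after link 1: o_1 = (3.0000, 0.0000, 1.0000)
after link 2: o_2 = (3.0000, -5.0000, -2.0000)
after link 3: o_3 = (2.0000, -6.5000, -4.5981)
after link 4: o_4 = (2.0000, -3.4019, -5.2321)
after link 5: o_5 = (2.0000, 0.0622, -7.2321)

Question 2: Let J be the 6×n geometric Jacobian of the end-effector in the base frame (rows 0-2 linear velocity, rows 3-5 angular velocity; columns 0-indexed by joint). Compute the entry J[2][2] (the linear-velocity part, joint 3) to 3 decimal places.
-5.062

axis z_2 = (-1.0000,-0.0000,-0.0000); lever o_n−o_2 = (-1.0000,5.0622,-5.2321)
cross product → J_v[:, 2] = (0.0000,-5.2321,-5.0622)
J_ω[:, 2] = z_2
entry J[2][2] = -5.0622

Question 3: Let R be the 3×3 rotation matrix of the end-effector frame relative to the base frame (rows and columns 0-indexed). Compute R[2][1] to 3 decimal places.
End-effector y-axis (col 1 of R) = (0.0000,-0.8660,0.5000)
R[2][1] = 0.5000

0.500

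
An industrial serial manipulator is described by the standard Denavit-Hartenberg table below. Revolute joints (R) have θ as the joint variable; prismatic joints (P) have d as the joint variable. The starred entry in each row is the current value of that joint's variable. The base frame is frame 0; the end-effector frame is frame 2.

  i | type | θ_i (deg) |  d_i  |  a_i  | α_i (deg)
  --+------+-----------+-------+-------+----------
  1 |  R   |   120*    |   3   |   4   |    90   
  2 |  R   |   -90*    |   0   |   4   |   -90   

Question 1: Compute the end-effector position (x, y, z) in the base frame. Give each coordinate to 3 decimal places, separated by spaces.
after link 1: o_1 = (-2.0000, 3.4641, 3.0000)
after link 2: o_2 = (-2.0000, 3.4641, -1.0000)

-2.000 3.464 -1.000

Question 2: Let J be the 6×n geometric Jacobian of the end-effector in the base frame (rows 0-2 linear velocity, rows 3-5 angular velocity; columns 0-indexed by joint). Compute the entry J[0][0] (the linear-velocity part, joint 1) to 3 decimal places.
axis z_0 = ẑ; lever o_n−o_0 = (-2.0000,3.4641,-1.0000)
cross product → J_v[:, 0] = (-3.4641,-2.0000,0.0000)
J_ω[:, 0] = z_0
entry J[0][0] = -3.4641

-3.464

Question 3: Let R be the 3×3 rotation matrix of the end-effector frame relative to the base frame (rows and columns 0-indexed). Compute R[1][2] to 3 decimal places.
End-effector z-axis (col 2 of R) = (-0.5000,0.8660,0.0000)
R[1][2] = 0.8660

0.866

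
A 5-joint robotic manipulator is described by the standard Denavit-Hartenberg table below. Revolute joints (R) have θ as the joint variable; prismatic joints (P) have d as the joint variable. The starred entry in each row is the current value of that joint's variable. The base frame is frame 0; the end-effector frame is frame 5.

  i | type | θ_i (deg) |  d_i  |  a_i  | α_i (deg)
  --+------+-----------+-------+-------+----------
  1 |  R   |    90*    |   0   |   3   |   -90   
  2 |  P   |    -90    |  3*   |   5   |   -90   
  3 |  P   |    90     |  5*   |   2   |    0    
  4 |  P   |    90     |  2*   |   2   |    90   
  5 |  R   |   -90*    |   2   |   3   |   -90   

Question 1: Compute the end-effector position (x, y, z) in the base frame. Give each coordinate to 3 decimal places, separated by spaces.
after link 1: o_1 = (0.0000, 3.0000, 0.0000)
after link 2: o_2 = (-3.0000, 3.0000, 5.0000)
after link 3: o_3 = (-1.0000, 8.0000, 5.0000)
after link 4: o_4 = (-1.0000, 10.0000, 3.0000)
after link 5: o_5 = (1.0000, 7.0000, 3.0000)

1.000 7.000 3.000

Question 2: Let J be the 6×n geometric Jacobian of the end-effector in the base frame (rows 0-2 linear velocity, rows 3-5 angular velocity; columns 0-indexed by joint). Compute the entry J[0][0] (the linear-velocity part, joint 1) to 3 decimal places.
-7.000

axis z_0 = ẑ; lever o_n−o_0 = (1.0000,7.0000,3.0000)
cross product → J_v[:, 0] = (-7.0000,1.0000,0.0000)
J_ω[:, 0] = z_0
entry J[0][0] = -7.0000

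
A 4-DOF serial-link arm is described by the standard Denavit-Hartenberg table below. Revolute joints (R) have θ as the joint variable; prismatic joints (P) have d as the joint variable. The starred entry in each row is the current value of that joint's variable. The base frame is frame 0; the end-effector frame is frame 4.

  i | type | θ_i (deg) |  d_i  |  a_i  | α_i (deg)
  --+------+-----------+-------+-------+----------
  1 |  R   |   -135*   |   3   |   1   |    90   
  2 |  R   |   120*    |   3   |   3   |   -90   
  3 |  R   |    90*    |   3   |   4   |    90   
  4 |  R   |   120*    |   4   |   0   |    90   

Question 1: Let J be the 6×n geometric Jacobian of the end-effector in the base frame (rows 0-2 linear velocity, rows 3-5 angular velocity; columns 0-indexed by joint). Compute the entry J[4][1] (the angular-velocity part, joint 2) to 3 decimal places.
0.707

axis z_1 = (-0.7071,0.7071,0.0000); lever o_n−o_1 = (5.0191,3.6049,4.5622)
cross product → J_v[:, 1] = (3.2259,3.2259,-6.0981)
J_ω[:, 1] = z_1
entry J[4][1] = 0.7071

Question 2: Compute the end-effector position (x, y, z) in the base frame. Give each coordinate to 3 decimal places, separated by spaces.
after link 1: o_1 = (-0.7071, -0.7071, 3.0000)
after link 2: o_2 = (-1.7678, 2.4749, 5.5981)
after link 3: o_3 = (2.8978, 1.4836, 4.0981)
after link 4: o_4 = (4.3120, 2.8978, 7.5622)

4.312 2.898 7.562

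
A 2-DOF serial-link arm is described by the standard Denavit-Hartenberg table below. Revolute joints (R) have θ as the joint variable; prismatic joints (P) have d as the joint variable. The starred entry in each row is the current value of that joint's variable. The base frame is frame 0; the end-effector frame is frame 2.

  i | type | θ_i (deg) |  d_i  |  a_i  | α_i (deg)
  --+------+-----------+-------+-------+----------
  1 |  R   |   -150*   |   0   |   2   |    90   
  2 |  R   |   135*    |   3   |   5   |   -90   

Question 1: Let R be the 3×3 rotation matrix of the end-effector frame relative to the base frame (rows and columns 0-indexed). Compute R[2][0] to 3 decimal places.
0.707

End-effector x-axis (col 0 of R) = (0.6124,0.3536,0.7071)
R[2][0] = 0.7071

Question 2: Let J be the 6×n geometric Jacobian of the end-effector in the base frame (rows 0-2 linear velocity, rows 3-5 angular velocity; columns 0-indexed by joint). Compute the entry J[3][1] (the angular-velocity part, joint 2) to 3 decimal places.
-0.500

axis z_1 = (-0.5000,0.8660,0.0000); lever o_n−o_1 = (1.5619,4.3658,3.5355)
cross product → J_v[:, 1] = (3.0619,1.7678,-3.5355)
J_ω[:, 1] = z_1
entry J[3][1] = -0.5000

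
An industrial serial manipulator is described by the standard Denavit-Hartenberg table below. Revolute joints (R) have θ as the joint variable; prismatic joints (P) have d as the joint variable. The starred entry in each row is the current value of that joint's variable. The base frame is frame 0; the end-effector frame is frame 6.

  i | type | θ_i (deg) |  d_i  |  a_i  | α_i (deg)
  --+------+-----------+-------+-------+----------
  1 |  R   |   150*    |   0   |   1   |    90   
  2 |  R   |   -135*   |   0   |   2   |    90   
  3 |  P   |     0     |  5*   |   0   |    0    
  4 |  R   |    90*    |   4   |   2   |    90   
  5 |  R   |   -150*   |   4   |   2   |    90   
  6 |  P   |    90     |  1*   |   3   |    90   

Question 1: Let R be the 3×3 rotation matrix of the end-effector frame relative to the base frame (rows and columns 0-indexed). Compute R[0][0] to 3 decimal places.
0.612

End-effector x-axis (col 0 of R) = (0.6124,-0.3536,-0.7071)
R[0][0] = 0.6124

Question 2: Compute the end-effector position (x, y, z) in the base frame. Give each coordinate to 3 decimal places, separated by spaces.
9.959 -6.018 -0.095

after link 1: o_1 = (-0.8660, 0.5000, 0.0000)
after link 2: o_2 = (0.3587, -0.2071, -1.4142)
after link 3: o_3 = (3.4206, -1.9749, 2.1213)
after link 4: o_4 = (6.8701, -1.6570, 4.9497)
after link 5: o_5 = (7.8412, -4.2177, 1.4142)
after link 6: o_6 = (9.9586, -6.0176, -0.0947)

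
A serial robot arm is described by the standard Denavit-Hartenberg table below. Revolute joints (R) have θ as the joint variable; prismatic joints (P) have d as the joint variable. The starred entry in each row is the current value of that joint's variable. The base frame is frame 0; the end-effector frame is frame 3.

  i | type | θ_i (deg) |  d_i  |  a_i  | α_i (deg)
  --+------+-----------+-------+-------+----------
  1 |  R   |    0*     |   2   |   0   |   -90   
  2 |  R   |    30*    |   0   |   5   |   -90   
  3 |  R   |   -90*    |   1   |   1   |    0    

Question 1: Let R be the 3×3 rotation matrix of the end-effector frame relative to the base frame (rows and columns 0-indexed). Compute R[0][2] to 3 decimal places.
-0.500

End-effector z-axis (col 2 of R) = (-0.5000,0.0000,-0.8660)
R[0][2] = -0.5000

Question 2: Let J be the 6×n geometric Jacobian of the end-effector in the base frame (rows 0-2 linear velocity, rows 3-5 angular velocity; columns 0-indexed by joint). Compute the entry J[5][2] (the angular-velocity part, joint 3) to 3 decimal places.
axis z_2 = (-0.5000,0.0000,-0.8660); lever o_n−o_2 = (-0.5000,1.0000,-0.8660)
cross product → J_v[:, 2] = (0.8660,0.0000,-0.5000)
J_ω[:, 2] = z_2
entry J[5][2] = -0.8660

-0.866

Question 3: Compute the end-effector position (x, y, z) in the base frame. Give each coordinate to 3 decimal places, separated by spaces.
after link 1: o_1 = (0.0000, 0.0000, 2.0000)
after link 2: o_2 = (4.3301, 0.0000, -0.5000)
after link 3: o_3 = (3.8301, 1.0000, -1.3660)

3.830 1.000 -1.366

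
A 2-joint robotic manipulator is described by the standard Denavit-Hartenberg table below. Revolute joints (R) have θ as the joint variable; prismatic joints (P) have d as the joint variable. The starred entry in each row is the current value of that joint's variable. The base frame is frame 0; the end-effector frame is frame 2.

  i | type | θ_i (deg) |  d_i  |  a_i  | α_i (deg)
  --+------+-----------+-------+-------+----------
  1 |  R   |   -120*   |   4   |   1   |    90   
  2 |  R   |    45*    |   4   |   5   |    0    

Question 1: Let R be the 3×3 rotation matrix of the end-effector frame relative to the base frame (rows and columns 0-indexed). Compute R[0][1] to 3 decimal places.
End-effector y-axis (col 1 of R) = (0.3536,0.6124,0.7071)
R[0][1] = 0.3536

0.354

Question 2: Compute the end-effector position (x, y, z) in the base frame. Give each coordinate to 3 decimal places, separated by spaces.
after link 1: o_1 = (-0.5000, -0.8660, 4.0000)
after link 2: o_2 = (-5.7319, -1.9279, 7.5355)

-5.732 -1.928 7.536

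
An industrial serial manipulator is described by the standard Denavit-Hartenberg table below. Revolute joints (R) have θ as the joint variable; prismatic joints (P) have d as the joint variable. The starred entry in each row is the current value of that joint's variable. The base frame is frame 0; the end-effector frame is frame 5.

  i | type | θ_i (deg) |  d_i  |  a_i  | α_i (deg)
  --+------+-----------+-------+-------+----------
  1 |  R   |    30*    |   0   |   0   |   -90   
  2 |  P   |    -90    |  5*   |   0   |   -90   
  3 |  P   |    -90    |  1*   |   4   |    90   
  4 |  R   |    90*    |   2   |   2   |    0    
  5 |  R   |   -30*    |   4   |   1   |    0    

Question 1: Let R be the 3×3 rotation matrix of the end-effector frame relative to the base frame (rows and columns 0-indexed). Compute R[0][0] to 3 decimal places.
0.500

End-effector x-axis (col 0 of R) = (0.5000,0.8660,0.0000)
R[0][0] = 0.5000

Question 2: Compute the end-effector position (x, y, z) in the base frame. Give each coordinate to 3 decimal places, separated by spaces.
after link 1: o_1 = (0.0000, 0.0000, 0.0000)
after link 2: o_2 = (-2.5000, 4.3301, 0.0000)
after link 3: o_3 = (-3.6340, 8.2942, 0.0000)
after link 4: o_4 = (-1.9019, 9.2942, -2.0000)
after link 5: o_5 = (-1.4019, 10.1603, -6.0000)

-1.402 10.160 -6.000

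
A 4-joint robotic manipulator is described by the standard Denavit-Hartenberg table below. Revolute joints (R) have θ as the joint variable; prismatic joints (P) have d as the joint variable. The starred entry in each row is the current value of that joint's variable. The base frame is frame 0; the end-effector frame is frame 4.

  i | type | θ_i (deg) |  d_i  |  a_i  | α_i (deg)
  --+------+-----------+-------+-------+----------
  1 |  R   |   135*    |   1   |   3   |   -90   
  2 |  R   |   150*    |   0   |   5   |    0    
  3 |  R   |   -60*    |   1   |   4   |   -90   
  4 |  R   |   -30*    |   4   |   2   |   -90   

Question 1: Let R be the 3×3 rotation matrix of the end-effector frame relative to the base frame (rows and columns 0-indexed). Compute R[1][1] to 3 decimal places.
0.707

End-effector y-axis (col 1 of R) = (-0.7071,0.7071,-0.0000)
R[1][1] = 0.7071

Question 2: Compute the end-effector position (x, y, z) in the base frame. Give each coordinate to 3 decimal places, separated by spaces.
2.355 -5.183 -7.232

after link 1: o_1 = (-2.1213, 2.1213, 1.0000)
after link 2: o_2 = (0.9405, -0.9405, -1.5000)
after link 3: o_3 = (0.2334, -1.6476, -5.5000)
after link 4: o_4 = (2.3548, -5.1832, -7.2321)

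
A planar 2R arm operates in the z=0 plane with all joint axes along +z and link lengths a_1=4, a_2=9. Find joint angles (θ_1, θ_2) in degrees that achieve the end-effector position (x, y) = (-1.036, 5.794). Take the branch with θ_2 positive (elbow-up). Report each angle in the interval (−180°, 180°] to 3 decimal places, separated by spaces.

-30.004 150.004

cos θ_2 = (34.6437−4²−9²)/(2·4·9) = -0.8661; θ_2 = 150.0039° (elbow-up)
β = atan2(5.7940,-1.0360) = 100.1377°; ψ = atan2(4.4995,-3.7945) = 130.1419°
θ_1 = β − ψ = -30.0042°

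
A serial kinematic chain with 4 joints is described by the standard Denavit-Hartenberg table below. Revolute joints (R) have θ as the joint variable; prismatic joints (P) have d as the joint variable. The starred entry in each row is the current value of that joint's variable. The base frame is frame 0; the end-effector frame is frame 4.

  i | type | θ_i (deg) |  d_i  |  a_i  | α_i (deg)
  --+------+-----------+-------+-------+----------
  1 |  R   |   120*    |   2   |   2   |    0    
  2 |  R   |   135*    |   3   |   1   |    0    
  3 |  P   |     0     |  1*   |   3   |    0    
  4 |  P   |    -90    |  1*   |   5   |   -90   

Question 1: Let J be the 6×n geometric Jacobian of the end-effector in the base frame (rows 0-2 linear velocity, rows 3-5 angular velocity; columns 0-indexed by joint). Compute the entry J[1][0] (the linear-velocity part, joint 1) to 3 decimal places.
-6.865

axis z_0 = ẑ; lever o_n−o_0 = (-6.8649,-0.8376,7.0000)
cross product → J_v[:, 0] = (0.8376,-6.8649,0.0000)
J_ω[:, 0] = z_0
entry J[1][0] = -6.8649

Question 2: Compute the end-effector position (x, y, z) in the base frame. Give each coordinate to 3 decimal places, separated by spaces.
after link 1: o_1 = (-1.0000, 1.7321, 2.0000)
after link 2: o_2 = (-1.2588, 0.7661, 5.0000)
after link 3: o_3 = (-2.0353, -2.1317, 6.0000)
after link 4: o_4 = (-6.8649, -0.8376, 7.0000)

-6.865 -0.838 7.000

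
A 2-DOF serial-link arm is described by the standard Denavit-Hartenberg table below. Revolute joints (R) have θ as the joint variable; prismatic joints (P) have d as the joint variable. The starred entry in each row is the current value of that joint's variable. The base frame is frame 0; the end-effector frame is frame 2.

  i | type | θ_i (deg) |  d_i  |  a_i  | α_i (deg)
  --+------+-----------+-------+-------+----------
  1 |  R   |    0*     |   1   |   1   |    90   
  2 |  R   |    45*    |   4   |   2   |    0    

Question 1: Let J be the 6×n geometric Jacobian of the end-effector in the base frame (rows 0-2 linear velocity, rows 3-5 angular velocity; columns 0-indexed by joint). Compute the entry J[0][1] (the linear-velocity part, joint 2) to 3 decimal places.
-1.414

axis z_1 = (0.0000,-1.0000,0.0000); lever o_n−o_1 = (1.4142,-4.0000,1.4142)
cross product → J_v[:, 1] = (-1.4142,0.0000,1.4142)
J_ω[:, 1] = z_1
entry J[0][1] = -1.4142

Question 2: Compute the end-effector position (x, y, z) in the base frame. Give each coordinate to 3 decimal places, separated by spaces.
after link 1: o_1 = (1.0000, 0.0000, 1.0000)
after link 2: o_2 = (2.4142, -4.0000, 2.4142)

2.414 -4.000 2.414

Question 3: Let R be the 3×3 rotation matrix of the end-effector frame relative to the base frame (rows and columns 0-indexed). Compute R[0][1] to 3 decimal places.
-0.707

End-effector y-axis (col 1 of R) = (-0.7071,0.0000,0.7071)
R[0][1] = -0.7071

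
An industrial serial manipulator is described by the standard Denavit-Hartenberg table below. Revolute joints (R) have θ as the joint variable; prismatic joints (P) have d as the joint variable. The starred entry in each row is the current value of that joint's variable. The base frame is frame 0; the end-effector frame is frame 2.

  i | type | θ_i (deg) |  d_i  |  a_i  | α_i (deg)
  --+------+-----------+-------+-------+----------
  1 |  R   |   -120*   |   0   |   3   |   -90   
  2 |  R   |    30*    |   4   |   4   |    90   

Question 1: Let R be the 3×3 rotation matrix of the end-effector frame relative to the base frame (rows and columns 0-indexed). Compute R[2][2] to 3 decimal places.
0.866

End-effector z-axis (col 2 of R) = (-0.2500,-0.4330,0.8660)
R[2][2] = 0.8660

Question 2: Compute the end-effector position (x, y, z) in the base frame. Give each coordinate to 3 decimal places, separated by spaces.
0.232 -7.598 -2.000

after link 1: o_1 = (-1.5000, -2.5981, 0.0000)
after link 2: o_2 = (0.2321, -7.5981, -2.0000)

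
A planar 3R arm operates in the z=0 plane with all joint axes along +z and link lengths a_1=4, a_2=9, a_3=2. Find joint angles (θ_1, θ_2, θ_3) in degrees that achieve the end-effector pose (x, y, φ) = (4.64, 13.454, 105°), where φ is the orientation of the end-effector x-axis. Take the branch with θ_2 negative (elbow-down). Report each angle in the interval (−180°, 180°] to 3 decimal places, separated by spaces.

wrist centre = target − a_3·(cos φ, sin φ) = (5.1576, 11.5221)
cos θ_2 = (159.3611−4²−9²)/(2·4·9) = 0.8661; θ_2 = -29.9884° (elbow-down)
β = atan2(11.5221,5.1576) = 65.8854°; ψ = atan2(-4.4984,11.7951) = -20.8758°
θ_1 = β − ψ = 86.7612°
θ_3 = φ − θ_1 − θ_2 = 48.2272° (wrapped to (-180°,180°])

86.761 -29.988 48.227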